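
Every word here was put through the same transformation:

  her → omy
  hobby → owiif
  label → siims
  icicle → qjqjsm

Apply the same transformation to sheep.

zommw

The shift depends on letter class: consonant h→o is +7, but vowel e→m is +8. Two shifts are in play — +8 for a/e/i/o/u, +7 for every other letter.
For sheep: s(cons)+7=z, h(cons)+7=o, e(vowel)+8=m, e(vowel)+8=m, p(cons)+7=w.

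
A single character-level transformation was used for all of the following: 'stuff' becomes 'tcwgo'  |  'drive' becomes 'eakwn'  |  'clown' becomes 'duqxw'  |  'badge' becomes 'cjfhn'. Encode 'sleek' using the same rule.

Shifts by position in stuff: pos 0: s→t (+1), pos 1: t→c (+9), pos 2: u→w (+2), pos 3: f→g (+1), pos 4: f→o (+9) — repeating every 3. A repeating key of period 3 is used — shifts +1, +9, +2 over and over.
On sleek: s+1=t, l+9=u, e+2=g, e+1=f, k+9=t.

tugft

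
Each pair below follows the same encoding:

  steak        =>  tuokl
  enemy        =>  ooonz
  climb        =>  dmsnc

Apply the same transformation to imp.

snq

The shift depends on letter class: consonant s→t is +1, but vowel e→o is +10. Vowels shift forward by 10 and consonants shift forward by 1.
For imp: i(vowel)+10=s, m(cons)+1=n, p(cons)+1=q.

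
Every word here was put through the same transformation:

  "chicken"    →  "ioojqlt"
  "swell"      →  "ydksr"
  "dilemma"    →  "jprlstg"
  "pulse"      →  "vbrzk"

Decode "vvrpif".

Shifts by position in chicken: pos 0: c→i (+6), pos 1: h→o (+7), pos 2: i→o (+6), pos 3: c→j (+7) — repeating every 2. The shifts repeat in a cycle of length 2: positions 0,1,… shift by +6, +7, then the pattern repeats.
Undoing it on vvrpif: v−6=p, v−7=o, r−6=l, p−7=i, i−6=c, f−7=y.

policy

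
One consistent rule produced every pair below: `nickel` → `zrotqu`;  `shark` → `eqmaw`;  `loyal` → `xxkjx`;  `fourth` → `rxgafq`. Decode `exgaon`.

Shifts by position in nickel: pos 0: n→z (+12), pos 1: i→r (+9), pos 2: c→o (+12), pos 3: k→t (+9) — repeating every 2. The shifts repeat in a cycle of length 2: positions 0,1,… shift by +12, +9, then the pattern repeats.
Reversing it on exgaon: e−12=s, x−9=o, g−12=u, a−9=r, o−12=c, n−9=e.

source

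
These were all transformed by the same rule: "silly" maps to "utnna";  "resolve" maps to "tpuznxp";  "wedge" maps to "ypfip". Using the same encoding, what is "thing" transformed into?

vjtpi

The shift depends on letter class: consonant s→u is +2, but vowel i→t is +11. Vowels shift forward by 11 and consonants shift forward by 2.
For thing: t(cons)+2=v, h(cons)+2=j, i(vowel)+11=t, n(cons)+2=p, g(cons)+2=i.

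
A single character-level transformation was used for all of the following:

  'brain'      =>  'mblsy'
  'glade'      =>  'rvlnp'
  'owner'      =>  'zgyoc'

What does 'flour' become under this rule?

Shifts by position in brain: pos 0: b→m (+11), pos 1: r→b (+10), pos 2: a→l (+11), pos 3: i→s (+10) — repeating every 2. It's a Vigenère-style cipher with numeric key [11,10]: position i shifts by key[i mod 2].
On flour: f+11=q, l+10=v, o+11=z, u+10=e, r+11=c.

qvzec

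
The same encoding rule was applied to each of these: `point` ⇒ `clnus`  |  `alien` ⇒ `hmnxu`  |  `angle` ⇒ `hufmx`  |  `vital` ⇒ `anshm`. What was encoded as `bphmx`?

scale

p(15)→c(2) and o(14)→l(11) fit y≡17x+7 (mod 26); the inverse of 17 mod 26 is 23. This is an affine cipher: with a=0,…,z=25, each position x becomes (17x+7) mod 26.
Reversing it on bphmx: b(1)→23·(1−7)≡18=s; p(15)→23·(15−7)≡2=c; h(7)→23·(7−7)≡0=a; m(12)→23·(12−7)≡11=l; x(23)→23·(23−7)≡4=e (all mod 26).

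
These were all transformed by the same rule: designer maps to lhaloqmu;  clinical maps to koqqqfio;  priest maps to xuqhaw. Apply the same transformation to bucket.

Shifts by position in designer: pos 0: d→l (+8), pos 1: e→h (+3), pos 2: s→a (+8), pos 3: i→l (+3) — repeating every 2. A repeating key of period 2 is used — shifts +8, +3 over and over.
For bucket: b+8=j, u+3=x, c+8=k, k+3=n, e+8=m, t+3=w.

jxknmw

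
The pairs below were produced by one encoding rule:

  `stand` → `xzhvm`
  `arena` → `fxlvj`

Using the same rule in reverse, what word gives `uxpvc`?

print

Letter i (0-indexed) is shifted by i+5, so successive shifts are 5, 6, 7, ….
Decoding uxpvc: u−5=p, x−6=r, p−7=i, v−8=n, c−9=t.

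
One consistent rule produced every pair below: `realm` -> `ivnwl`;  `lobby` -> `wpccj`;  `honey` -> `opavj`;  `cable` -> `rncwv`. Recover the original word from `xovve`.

sheep

r(17)→i(8) and e(4)→v(21) fit y≡15x+13 (mod 26); the inverse of 15 mod 26 is 7. Treating letters as 0–25, the rule is x ↦ 15x + 13 (mod 26).
Reversing it on xovve: x(23)→7·(23−13)≡18=s; o(14)→7·(14−13)≡7=h; v(21)→7·(21−13)≡4=e; v(21)→7·(21−13)≡4=e; e(4)→7·(4−13)≡15=p (all mod 26).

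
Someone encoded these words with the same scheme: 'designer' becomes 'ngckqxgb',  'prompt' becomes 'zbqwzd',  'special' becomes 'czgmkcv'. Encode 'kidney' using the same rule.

The shift depends on letter class: consonant d→n is +10, but vowel e→g is +2. Vowels shift forward by 2 and consonants shift forward by 10.
On kidney: k(cons)+10=u, i(vowel)+2=k, d(cons)+10=n, n(cons)+10=x, e(vowel)+2=g, y(cons)+10=i.

uknxgi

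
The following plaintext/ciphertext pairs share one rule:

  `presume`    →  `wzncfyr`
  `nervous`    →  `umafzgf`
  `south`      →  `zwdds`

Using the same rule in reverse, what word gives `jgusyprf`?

cylinder

Letter i (0-indexed) is shifted by i+7, so successive shifts are 7, 8, 9, ….
Undoing it on jgusyprf: j−7=c, g−8=y, u−9=l, s−10=i, y−11=n, p−12=d, r−13=e, f−14=r.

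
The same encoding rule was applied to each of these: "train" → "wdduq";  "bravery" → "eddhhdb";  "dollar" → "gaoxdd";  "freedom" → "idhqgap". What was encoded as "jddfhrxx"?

Shifts by position in train: pos 0: t→w (+3), pos 1: r→d (+12), pos 2: a→d (+3), pos 3: i→u (+12) — repeating every 2. A repeating key of period 2 is used — shifts +3, +12 over and over.
Undoing it on jddfhrxx: j−3=g, d−12=r, d−3=a, f−12=t, h−3=e, r−12=f, x−3=u, x−12=l.

grateful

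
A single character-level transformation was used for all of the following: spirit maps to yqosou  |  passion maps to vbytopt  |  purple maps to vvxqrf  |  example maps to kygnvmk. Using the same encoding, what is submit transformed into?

yvhnou

Shifts by position in spirit: pos 0: s→y (+6), pos 1: p→q (+1), pos 2: i→o (+6), pos 3: r→s (+1) — repeating every 2. A repeating key of period 2 is used — shifts +6, +1 over and over.
For submit: s+6=y, u+1=v, b+6=h, m+1=n, i+6=o, t+1=u.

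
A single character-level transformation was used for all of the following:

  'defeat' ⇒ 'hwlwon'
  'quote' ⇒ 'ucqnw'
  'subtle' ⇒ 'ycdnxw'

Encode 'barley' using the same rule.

d(3)→h(7) and e(4)→w(22) fit y≡15x+14 (mod 26); the inverse of 15 mod 26 is 7. Each letter's alphabet position (a=0..z=25) is mapped through 15·x+14 mod 26 — an affine cipher.
Applying it to barley: b(1)→15·1+14≡3=d; a(0)→15·0+14≡14=o; r(17)→15·17+14≡9=j; l(11)→15·11+14≡23=x; e(4)→15·4+14≡22=w; y(24)→15·24+14≡10=k (all mod 26).

dojxwk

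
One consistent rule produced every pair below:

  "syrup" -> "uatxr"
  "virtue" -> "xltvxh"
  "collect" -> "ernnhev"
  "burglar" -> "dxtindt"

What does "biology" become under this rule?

dlrnria

The shift depends on letter class: consonant s→u is +2, but vowel u→x is +3. Two shifts are in play — +3 for a/e/i/o/u, +2 for every other letter.
Applying it to biology: b(cons)+2=d, i(vowel)+3=l, o(vowel)+3=r, l(cons)+2=n, o(vowel)+3=r, g(cons)+2=i, y(cons)+2=a.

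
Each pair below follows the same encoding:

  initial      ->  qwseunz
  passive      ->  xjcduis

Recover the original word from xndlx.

In initial: i→q is +8, n→w is +9, i→s is +10, t→e is +11 — the shift increases by 1 each position. Letter i (0-indexed) is shifted by i+8, so successive shifts are 8, 9, 10, ….
Decoding xndlx: x−8=p, n−9=e, d−10=t, l−11=a, x−12=l.

petal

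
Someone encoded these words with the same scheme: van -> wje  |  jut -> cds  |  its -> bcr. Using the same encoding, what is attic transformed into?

The output letters match the input read backwards, each shifted +9: van reversed is nav. The word is reversed, then every letter is shifted forward by 9.
For attic: reverse → citta; then shift: c+9=l, i+9=r, t+9=c, t+9=c, a+9=j.

lrccj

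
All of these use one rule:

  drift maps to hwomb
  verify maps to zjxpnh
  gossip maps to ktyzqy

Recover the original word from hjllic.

defeat

In drift: d→h is +4, r→w is +5, i→o is +6, f→m is +7 — the shift increases by 1 each position. The shift increases by 1 at each position, starting from +4: 4, 5, 6, ….
Undoing it on hjllic: h−4=d, j−5=e, l−6=f, l−7=e, i−8=a, c−9=t.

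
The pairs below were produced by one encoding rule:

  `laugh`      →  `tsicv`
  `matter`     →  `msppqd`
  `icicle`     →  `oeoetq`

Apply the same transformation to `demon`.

Treating letters as 0–25, the rule is x ↦ 19x + 18 (mod 26).
Applying it to demon: d(3)→19·3+18≡23=x; e(4)→19·4+18≡16=q; m(12)→19·12+18≡12=m; o(14)→19·14+18≡24=y; n(13)→19·13+18≡5=f (all mod 26).

xqmyf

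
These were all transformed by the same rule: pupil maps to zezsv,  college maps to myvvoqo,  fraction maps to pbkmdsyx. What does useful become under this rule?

Compare letters: p→z is +10, u→e is +10, p→z is +10 — a constant shift. Every letter moves 10 places later in the alphabet, wrapping around z→a.
For useful: u+10=e, s+10=c, e+10=o, f+10=p, u+10=e, l+10=v.

ecopev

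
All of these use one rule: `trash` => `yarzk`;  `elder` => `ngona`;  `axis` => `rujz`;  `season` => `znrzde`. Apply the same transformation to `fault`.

t(19)→y(24) and r(17)→a(0) fit y≡25x+17 (mod 26); the inverse of 25 mod 26 is 25. Treating letters as 0–25, the rule is x ↦ 25x + 17 (mod 26).
On fault: f(5)→25·5+17≡12=m; a(0)→25·0+17≡17=r; u(20)→25·20+17≡23=x; l(11)→25·11+17≡6=g; t(19)→25·19+17≡24=y (all mod 26).

mrxgy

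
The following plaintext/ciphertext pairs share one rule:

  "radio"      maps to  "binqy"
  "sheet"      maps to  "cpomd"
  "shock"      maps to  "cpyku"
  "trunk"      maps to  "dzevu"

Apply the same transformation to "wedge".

Shifts by position in radio: pos 0: r→b (+10), pos 1: a→i (+8), pos 2: d→n (+10), pos 3: i→q (+8) — repeating every 2. A repeating key of period 2 is used — shifts +10, +8 over and over.
On wedge: w+10=g, e+8=m, d+10=n, g+8=o, e+10=o.

gmnoo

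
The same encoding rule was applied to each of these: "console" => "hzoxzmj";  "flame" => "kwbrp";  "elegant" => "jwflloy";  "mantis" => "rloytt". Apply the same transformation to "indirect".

nyencfhe

Shifts by position in console: pos 0: c→h (+5), pos 1: o→z (+11), pos 2: n→o (+1), pos 3: s→x (+5), pos 4: o→z (+11), pos 5: l→m (+1) — repeating every 3. A repeating key of period 3 is used — shifts +5, +11, +1 over and over.
For indirect: i+5=n, n+11=y, d+1=e, i+5=n, r+11=c, e+1=f, c+5=h, t+11=e.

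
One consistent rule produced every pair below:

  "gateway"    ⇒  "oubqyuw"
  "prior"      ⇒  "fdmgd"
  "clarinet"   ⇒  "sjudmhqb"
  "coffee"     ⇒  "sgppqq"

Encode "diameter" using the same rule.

Each letter's alphabet position (a=0..z=25) is mapped through 25·x+20 mod 26 — an affine cipher.
For diameter: d(3)→25·3+20≡17=r; i(8)→25·8+20≡12=m; a(0)→25·0+20≡20=u; m(12)→25·12+20≡8=i; e(4)→25·4+20≡16=q; t(19)→25·19+20≡1=b; e(4)→25·4+20≡16=q; r(17)→25·17+20≡3=d (all mod 26).

rmuiqbqd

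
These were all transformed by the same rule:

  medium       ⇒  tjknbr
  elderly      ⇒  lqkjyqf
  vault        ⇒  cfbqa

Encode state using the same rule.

Shifts by position in medium: pos 0: m→t (+7), pos 1: e→j (+5), pos 2: d→k (+7), pos 3: i→n (+5) — repeating every 2. A repeating key of period 2 is used — shifts +7, +5 over and over.
On state: s+7=z, t+5=y, a+7=h, t+5=y, e+7=l.

zyhyl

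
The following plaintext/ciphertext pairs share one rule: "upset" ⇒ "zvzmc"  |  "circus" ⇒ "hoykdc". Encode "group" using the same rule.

Letter i (0-indexed) is shifted by i+5, so successive shifts are 5, 6, 7, ….
Applying it to group: g+5=l, r+6=x, o+7=v, u+8=c, p+9=y.

lxvcy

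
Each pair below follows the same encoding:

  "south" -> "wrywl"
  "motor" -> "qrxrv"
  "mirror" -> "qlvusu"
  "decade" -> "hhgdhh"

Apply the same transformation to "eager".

It's a Vigenère-style cipher with numeric key [4,3]: position i shifts by key[i mod 2].
Applying it to eager: e+4=i, a+3=d, g+4=k, e+3=h, r+4=v.

idkhv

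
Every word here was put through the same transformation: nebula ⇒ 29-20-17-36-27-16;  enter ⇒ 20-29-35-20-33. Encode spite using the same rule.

34-31-24-35-20

Letters become their 1-based position plus 15 (so a→16, b→17, …).
On spite: s=19→34, p=16→31, i=9→24, t=20→35, e=5→20.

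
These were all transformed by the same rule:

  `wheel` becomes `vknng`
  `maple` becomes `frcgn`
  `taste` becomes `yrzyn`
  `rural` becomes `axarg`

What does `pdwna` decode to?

w(22)→v(21) and h(7)→k(10) fit y≡25x+17 (mod 26); the inverse of 25 mod 26 is 25. This is an affine cipher: with a=0,…,z=25, each position x becomes (25x+17) mod 26.
Reversing it on pdwna: p(15)→25·(15−17)≡2=c; d(3)→25·(3−17)≡14=o; w(22)→25·(22−17)≡21=v; n(13)→25·(13−17)≡4=e; a(0)→25·(0−17)≡17=r (all mod 26).

cover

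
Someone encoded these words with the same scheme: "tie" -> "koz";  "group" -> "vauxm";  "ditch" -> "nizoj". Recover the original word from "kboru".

The output letters match the input read backwards, each shifted +6: tie reversed is eit. Two steps: reverse the string, then apply a Caesar shift of +6.
Reversing it on kboru: shift back: k−6=e, b−6=v, o−6=i, r−6=l, u−6=o → evilo; then reverse → olive.

olive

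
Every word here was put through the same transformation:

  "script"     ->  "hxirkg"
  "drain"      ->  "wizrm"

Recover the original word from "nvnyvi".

member

Each pair mirrors across the alphabet (s↔h, c↔x, r↔i): positions sum to 25. This is the alphabet-reversal cipher (Atbash): a becomes z, b becomes y, etc.
Undoing it on nvnyvi: n↔m, v↔e, n↔m, y↔b, v↔e, i↔r.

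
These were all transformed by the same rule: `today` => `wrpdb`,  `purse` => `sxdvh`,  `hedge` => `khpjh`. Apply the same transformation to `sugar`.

vxsdu

The shifts repeat in a cycle of length 3: positions 0,1,… shift by +3, +3, +12, then the pattern repeats.
Applying it to sugar: s+3=v, u+3=x, g+12=s, a+3=d, r+3=u.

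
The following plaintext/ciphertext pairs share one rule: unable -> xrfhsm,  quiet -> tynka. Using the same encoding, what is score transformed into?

Letter i (0-indexed) is shifted by i+3, so successive shifts are 3, 4, 5, ….
For score: s+3=v, c+4=g, o+5=t, r+6=x, e+7=l.

vgtxl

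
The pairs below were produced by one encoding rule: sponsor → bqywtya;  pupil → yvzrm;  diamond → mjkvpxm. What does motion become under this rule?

Shifts by position in sponsor: pos 0: s→b (+9), pos 1: p→q (+1), pos 2: o→y (+10), pos 3: n→w (+9), pos 4: s→t (+1), pos 5: o→y (+10) — repeating every 3. It's a Vigenère-style cipher with numeric key [9,1,10]: position i shifts by key[i mod 3].
Applying it to motion: m+9=v, o+1=p, t+10=d, i+9=r, o+1=p, n+10=x.

vpdrpx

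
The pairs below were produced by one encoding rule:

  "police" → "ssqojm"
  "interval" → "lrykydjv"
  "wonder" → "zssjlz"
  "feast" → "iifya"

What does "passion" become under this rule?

sexypww

In police: p→s is +3, o→s is +4, l→q is +5, i→o is +6 — the shift increases by 1 each position. The shift increases by 1 at each position, starting from +3: 3, 4, 5, ….
For passion: p+3=s, a+4=e, s+5=x, s+6=y, i+7=p, o+8=w, n+9=w.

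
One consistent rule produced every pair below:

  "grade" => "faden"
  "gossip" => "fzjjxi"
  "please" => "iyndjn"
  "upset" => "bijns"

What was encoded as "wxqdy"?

final

g(6)→f(5) and r(17)→a(0) fit y≡9x+3 (mod 26); the inverse of 9 mod 26 is 3. Treating letters as 0–25, the rule is x ↦ 9x + 3 (mod 26).
Decoding wxqdy: w(22)→3·(22−3)≡5=f; x(23)→3·(23−3)≡8=i; q(16)→3·(16−3)≡13=n; d(3)→3·(3−3)≡0=a; y(24)→3·(24−3)≡11=l (all mod 26).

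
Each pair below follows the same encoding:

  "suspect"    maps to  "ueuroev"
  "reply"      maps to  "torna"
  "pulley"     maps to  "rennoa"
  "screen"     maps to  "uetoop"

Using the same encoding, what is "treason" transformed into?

vtokuyp

Vowels shift forward by 10 and consonants shift forward by 2.
Applying it to treason: t(cons)+2=v, r(cons)+2=t, e(vowel)+10=o, a(vowel)+10=k, s(cons)+2=u, o(vowel)+10=y, n(cons)+2=p.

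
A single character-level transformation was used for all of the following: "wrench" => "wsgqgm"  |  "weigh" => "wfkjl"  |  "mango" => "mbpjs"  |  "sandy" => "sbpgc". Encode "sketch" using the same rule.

slgwgm

In wrench: w→w is +0, r→s is +1, e→g is +2, n→q is +3 — the shift increases by 1 each position. The shift increases by 1 at each position, starting from +0: 0, 1, 2, ….
Applying it to sketch: s+0=s, k+1=l, e+2=g, t+3=w, c+4=g, h+5=m.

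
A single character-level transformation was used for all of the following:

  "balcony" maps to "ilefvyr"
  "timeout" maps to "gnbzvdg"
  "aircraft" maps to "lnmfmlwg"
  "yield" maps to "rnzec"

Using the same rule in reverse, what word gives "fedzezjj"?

clueless

b(1)→i(8) and a(0)→l(11) fit y≡23x+11 (mod 26); the inverse of 23 mod 26 is 17. This is an affine cipher: with a=0,…,z=25, each position x becomes (23x+11) mod 26.
Reversing it on fedzezjj: f(5)→17·(5−11)≡2=c; e(4)→17·(4−11)≡11=l; d(3)→17·(3−11)≡20=u; z(25)→17·(25−11)≡4=e; e(4)→17·(4−11)≡11=l; z(25)→17·(25−11)≡4=e; j(9)→17·(9−11)≡18=s; j(9)→17·(9−11)≡18=s (all mod 26).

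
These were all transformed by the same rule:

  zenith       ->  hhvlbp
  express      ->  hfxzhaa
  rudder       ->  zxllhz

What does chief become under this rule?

kplhn

The shift depends on letter class: consonant z→h is +8, but vowel e→h is +3. The rule splits by letter class: vowels +3, consonants +8.
On chief: c(cons)+8=k, h(cons)+8=p, i(vowel)+3=l, e(vowel)+3=h, f(cons)+8=n.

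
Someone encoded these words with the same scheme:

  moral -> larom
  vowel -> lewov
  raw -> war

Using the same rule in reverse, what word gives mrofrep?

perform

The output letters match the input read backwards: moral reversed is larom. The word is simply reversed.
Decoding mrofrep: then reverse → perform.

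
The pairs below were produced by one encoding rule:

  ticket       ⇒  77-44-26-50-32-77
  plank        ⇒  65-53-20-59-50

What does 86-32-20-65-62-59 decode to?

weapon

t(#20)→77 and i(#9)→44: differences scale by 3, so n = 3·pos + 17. With a=1..z=26, the number is 3·pos + 17.
Reversing it on 86-32-20-65-62-59: 86→(86−17)÷3=23=w, 32→(32−17)÷3=5=e, 20→(20−17)÷3=1=a, 65→(65−17)÷3=16=p, 62→(62−17)÷3=15=o, 59→(59−17)÷3=14=n.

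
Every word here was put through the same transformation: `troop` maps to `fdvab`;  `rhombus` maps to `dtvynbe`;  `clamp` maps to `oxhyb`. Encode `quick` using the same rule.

Shifts by position in troop: pos 0: t→f (+12), pos 1: r→d (+12), pos 2: o→v (+7), pos 3: o→a (+12), pos 4: p→b (+12) — repeating every 3. The shifts repeat in a cycle of length 3: positions 0,1,… shift by +12, +12, +7, then the pattern repeats.
Applying it to quick: q+12=c, u+12=g, i+7=p, c+12=o, k+12=w.

cgpow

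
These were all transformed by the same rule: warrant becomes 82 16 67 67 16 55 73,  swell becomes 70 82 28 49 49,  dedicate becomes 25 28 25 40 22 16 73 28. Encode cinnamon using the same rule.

w(#23)→82 and a(#1)→16: differences scale by 3, so n = 3·pos + 13. Each letter becomes 3×(its alphabet position, a=1..z=26) + 13.
For cinnamon: c=3→22, i=9→40, n=14→55, n=14→55, a=1→16, m=13→52, o=15→58, n=14→55.

22 40 55 55 16 52 58 55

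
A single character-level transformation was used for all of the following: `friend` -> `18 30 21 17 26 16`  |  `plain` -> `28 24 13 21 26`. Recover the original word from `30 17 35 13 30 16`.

f is letter #6 and maps to 18: an offset of 12. The number is (letter's place in the alphabet, a=1) + 12.
Reversing it on 30 17 35 13 30 16: 30→(30−12)÷1=18=r, 17→(17−12)÷1=5=e, 35→(35−12)÷1=23=w, 13→(13−12)÷1=1=a, 30→(30−12)÷1=18=r, 16→(16−12)÷1=4=d.

reward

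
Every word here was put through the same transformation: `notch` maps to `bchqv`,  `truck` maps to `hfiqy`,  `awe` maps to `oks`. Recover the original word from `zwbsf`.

Compare letters: n→b is +14, o→c is +14, t→h is +14 — a constant shift. Each letter is shifted forward by 14 in the alphabet (a Caesar shift of +14).
Undoing it on zwbsf: z−14=l, w−14=i, b−14=n, s−14=e, f−14=r.

liner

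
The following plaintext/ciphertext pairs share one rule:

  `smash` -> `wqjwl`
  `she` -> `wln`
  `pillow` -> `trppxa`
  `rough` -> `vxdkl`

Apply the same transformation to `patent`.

The shift depends on letter class: consonant s→w is +4, but vowel a→j is +9. The rule splits by letter class: vowels +9, consonants +4.
On patent: p(cons)+4=t, a(vowel)+9=j, t(cons)+4=x, e(vowel)+9=n, n(cons)+4=r, t(cons)+4=x.

tjxnrx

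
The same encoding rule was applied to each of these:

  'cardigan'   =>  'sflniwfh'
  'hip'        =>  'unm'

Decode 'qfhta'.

vocal

Two steps: reverse the string, then apply a Caesar shift of +5.
Undoing it on qfhta: shift back: q−5=l, f−5=a, h−5=c, t−5=o, a−5=v → lacov; then reverse → vocal.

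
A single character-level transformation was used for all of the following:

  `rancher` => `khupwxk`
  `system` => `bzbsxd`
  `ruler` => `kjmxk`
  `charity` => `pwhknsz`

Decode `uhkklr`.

narrow

r(17)→k(10) and a(0)→h(7) fit y≡17x+7 (mod 26); the inverse of 17 mod 26 is 23. This is an affine cipher: with a=0,…,z=25, each position x becomes (17x+7) mod 26.
Reversing it on uhkklr: u(20)→23·(20−7)≡13=n; h(7)→23·(7−7)≡0=a; k(10)→23·(10−7)≡17=r; k(10)→23·(10−7)≡17=r; l(11)→23·(11−7)≡14=o; r(17)→23·(17−7)≡22=w (all mod 26).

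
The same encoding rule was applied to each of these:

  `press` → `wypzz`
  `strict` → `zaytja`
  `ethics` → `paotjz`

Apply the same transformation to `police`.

The shift depends on letter class: consonant p→w is +7, but vowel e→p is +11. The rule splits by letter class: vowels +11, consonants +7.
For police: p(cons)+7=w, o(vowel)+11=z, l(cons)+7=s, i(vowel)+11=t, c(cons)+7=j, e(vowel)+11=p.

wzstjp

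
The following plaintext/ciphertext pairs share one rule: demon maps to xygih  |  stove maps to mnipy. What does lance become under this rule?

Compare letters: d→x is +20, e→y is +20, m→g is +20 — a constant shift. It's a constant shift of +20 (ROT20).
On lance: l+20=f, a+20=u, n+20=h, c+20=w, e+20=y.

fuhwy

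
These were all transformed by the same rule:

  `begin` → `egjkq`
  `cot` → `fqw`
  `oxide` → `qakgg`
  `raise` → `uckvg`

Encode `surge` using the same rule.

vwujg

The shift depends on letter class: consonant b→e is +3, but vowel e→g is +2. The rule splits by letter class: vowels +2, consonants +3.
Applying it to surge: s(cons)+3=v, u(vowel)+2=w, r(cons)+3=u, g(cons)+3=j, e(vowel)+2=g.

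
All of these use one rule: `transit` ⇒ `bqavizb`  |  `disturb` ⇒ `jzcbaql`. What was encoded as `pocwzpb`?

Read the word backwards and shift each letter +8.
Undoing it on pocwzpb: shift back: p−8=h, o−8=g, c−8=u, w−8=o, z−8=r, p−8=h, b−8=t → hguorht; then reverse → through.

through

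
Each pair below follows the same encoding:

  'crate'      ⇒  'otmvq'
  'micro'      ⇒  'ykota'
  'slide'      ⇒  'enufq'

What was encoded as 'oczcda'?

canary

It's a Vigenère-style cipher with numeric key [12,2]: position i shifts by key[i mod 2].
Undoing it on oczcda: o−12=c, c−2=a, z−12=n, c−2=a, d−12=r, a−2=y.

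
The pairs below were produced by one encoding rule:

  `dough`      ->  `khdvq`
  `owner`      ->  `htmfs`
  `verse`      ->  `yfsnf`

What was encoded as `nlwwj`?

silly

d(3)→k(10) and o(14)→h(7) fit y≡21x+25 (mod 26); the inverse of 21 mod 26 is 5. Each letter's alphabet position (a=0..z=25) is mapped through 21·x+25 mod 26 — an affine cipher.
Undoing it on nlwwj: n(13)→5·(13−25)≡18=s; l(11)→5·(11−25)≡8=i; w(22)→5·(22−25)≡11=l; w(22)→5·(22−25)≡11=l; j(9)→5·(9−25)≡24=y (all mod 26).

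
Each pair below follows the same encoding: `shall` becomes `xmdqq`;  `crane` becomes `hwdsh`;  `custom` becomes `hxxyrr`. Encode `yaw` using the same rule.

The shift depends on letter class: consonant s→x is +5, but vowel a→d is +3. Vowels shift forward by 3 and consonants shift forward by 5.
On yaw: y(cons)+5=d, a(vowel)+3=d, w(cons)+5=b.

ddb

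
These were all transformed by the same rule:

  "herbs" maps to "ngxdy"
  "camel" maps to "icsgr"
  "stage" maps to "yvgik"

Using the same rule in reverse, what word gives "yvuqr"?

stool

Shifts by position in herbs: pos 0: h→n (+6), pos 1: e→g (+2), pos 2: r→x (+6), pos 3: b→d (+2) — repeating every 2. It's a Vigenère-style cipher with numeric key [6,2]: position i shifts by key[i mod 2].
Decoding yvuqr: y−6=s, v−2=t, u−6=o, q−2=o, r−6=l.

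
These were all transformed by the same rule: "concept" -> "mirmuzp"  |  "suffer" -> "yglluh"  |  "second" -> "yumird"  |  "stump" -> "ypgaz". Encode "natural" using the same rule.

repghej

c(2)→m(12) and o(14)→i(8) fit y≡17x+4 (mod 26); the inverse of 17 mod 26 is 23. Each letter's alphabet position (a=0..z=25) is mapped through 17·x+4 mod 26 — an affine cipher.
Applying it to natural: n(13)→17·13+4≡17=r; a(0)→17·0+4≡4=e; t(19)→17·19+4≡15=p; u(20)→17·20+4≡6=g; r(17)→17·17+4≡7=h; a(0)→17·0+4≡4=e; l(11)→17·11+4≡9=j (all mod 26).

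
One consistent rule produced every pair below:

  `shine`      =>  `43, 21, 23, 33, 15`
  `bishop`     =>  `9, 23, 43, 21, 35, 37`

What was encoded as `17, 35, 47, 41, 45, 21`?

fourth

s(#19)→43 and h(#8)→21: differences scale by 2, so n = 2·pos + 5. The formula is n = 2×(alphabet index, a=1) + 5.
Decoding 17, 35, 47, 41, 45, 21: 17→(17−5)÷2=6=f, 35→(35−5)÷2=15=o, 47→(47−5)÷2=21=u, 41→(41−5)÷2=18=r, 45→(45−5)÷2=20=t, 21→(21−5)÷2=8=h.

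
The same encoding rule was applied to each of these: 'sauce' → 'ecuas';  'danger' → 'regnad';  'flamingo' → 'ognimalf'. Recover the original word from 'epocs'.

The word is simply reversed.
Undoing it on epocs: then reverse → scope.

scope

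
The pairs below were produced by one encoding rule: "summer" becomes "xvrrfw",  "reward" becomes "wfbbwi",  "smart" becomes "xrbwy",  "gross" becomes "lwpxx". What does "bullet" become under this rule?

gvqqfy

The shift depends on letter class: consonant s→x is +5, but vowel u→v is +1. The rule splits by letter class: vowels +1, consonants +5.
On bullet: b(cons)+5=g, u(vowel)+1=v, l(cons)+5=q, l(cons)+5=q, e(vowel)+1=f, t(cons)+5=y.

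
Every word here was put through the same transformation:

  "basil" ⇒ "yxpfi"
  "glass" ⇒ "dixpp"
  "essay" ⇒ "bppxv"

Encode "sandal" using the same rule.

pxkaxi

Each letter is shifted forward by 23 in the alphabet (a Caesar shift of +23).
On sandal: s+23=p, a+23=x, n+23=k, d+23=a, a+23=x, l+23=i.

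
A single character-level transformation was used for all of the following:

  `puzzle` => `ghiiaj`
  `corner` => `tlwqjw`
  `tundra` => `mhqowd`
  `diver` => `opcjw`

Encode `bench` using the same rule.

Treating letters as 0–25, the rule is x ↦ 21x + 3 (mod 26).
For bench: b(1)→21·1+3≡24=y; e(4)→21·4+3≡9=j; n(13)→21·13+3≡16=q; c(2)→21·2+3≡19=t; h(7)→21·7+3≡20=u (all mod 26).

yjqtu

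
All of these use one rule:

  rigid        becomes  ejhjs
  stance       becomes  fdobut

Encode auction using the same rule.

opjudvb

The output letters match the input read backwards, each shifted +1: rigid reversed is digir. Read the word backwards and shift each letter +1.
Applying it to auction: reverse → noitcua; then shift: n+1=o, o+1=p, i+1=j, t+1=u, c+1=d, u+1=v, a+1=b.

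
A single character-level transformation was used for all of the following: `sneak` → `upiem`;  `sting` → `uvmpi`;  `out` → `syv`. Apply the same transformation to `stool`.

The shift depends on letter class: consonant s→u is +2, but vowel e→i is +4. The rule splits by letter class: vowels +4, consonants +2.
On stool: s(cons)+2=u, t(cons)+2=v, o(vowel)+4=s, o(vowel)+4=s, l(cons)+2=n.

uvssn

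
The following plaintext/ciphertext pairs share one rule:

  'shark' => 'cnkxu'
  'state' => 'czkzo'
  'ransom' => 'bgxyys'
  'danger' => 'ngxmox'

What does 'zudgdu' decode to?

Shifts by position in shark: pos 0: s→c (+10), pos 1: h→n (+6), pos 2: a→k (+10), pos 3: r→x (+6) — repeating every 2. A repeating key of period 2 is used — shifts +10, +6 over and over.
Undoing it on zudgdu: z−10=p, u−6=o, d−10=t, g−6=a, d−10=t, u−6=o.

potato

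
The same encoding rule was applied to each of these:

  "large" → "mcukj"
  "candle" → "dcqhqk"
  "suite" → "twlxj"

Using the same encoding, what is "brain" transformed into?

In large: l→m is +1, a→c is +2, r→u is +3, g→k is +4 — the shift increases by 1 each position. The shift increases by 1 at each position, starting from +1: 1, 2, 3, ….
On brain: b+1=c, r+2=t, a+3=d, i+4=m, n+5=s.

ctdms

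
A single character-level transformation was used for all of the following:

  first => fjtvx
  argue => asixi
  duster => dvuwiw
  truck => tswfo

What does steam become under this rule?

sugdq

Each letter shifts forward by its position index (0, 1, 2, …) — the shift grows by one for each successive letter.
On steam: s+0=s, t+1=u, e+2=g, a+3=d, m+4=q.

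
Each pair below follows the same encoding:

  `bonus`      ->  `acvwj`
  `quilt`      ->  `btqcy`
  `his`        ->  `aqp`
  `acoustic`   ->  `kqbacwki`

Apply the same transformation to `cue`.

Two steps: reverse the string, then apply a Caesar shift of +8.
For cue: reverse → euc; then shift: e+8=m, u+8=c, c+8=k.

mck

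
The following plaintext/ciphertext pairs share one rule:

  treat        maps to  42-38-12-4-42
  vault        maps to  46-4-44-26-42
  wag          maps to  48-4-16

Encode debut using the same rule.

10-12-6-44-42

t(#20)→42 and r(#18)→38: differences scale by 2, so n = 2·pos + 2. Each letter becomes 2×(its alphabet position, a=1..z=26) + 2.
For debut: d=4→10, e=5→12, b=2→6, u=21→44, t=20→42.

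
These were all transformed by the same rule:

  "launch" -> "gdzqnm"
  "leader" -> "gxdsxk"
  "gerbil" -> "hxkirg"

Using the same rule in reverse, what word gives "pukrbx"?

l(11)→g(6) and a(0)→d(3) fit y≡5x+3 (mod 26); the inverse of 5 mod 26 is 21. This is an affine cipher: with a=0,…,z=25, each position x becomes (5x+3) mod 26.
Reversing it on pukrbx: p(15)→21·(15−3)≡18=s; u(20)→21·(20−3)≡19=t; k(10)→21·(10−3)≡17=r; r(17)→21·(17−3)≡8=i; b(1)→21·(1−3)≡10=k; x(23)→21·(23−3)≡4=e (all mod 26).

strike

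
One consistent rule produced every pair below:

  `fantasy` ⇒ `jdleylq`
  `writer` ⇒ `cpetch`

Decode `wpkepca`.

Read the word backwards and shift each letter +11.
Undoing it on wpkepca: shift back: w−11=l, p−11=e, k−11=z, e−11=t, p−11=e, c−11=r, a−11=p → lezterp; then reverse → pretzel.

pretzel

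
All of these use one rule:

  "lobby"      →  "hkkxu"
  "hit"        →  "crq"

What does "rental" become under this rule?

ujcwna

The word is reversed, then every letter is shifted forward by 9.
Applying it to rental: reverse → latner; then shift: l+9=u, a+9=j, t+9=c, n+9=w, e+9=n, r+9=a.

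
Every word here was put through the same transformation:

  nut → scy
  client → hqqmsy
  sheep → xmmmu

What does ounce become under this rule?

wcshm

The shift depends on letter class: consonant n→s is +5, but vowel u→c is +8. Vowels shift forward by 8 and consonants shift forward by 5.
For ounce: o(vowel)+8=w, u(vowel)+8=c, n(cons)+5=s, c(cons)+5=h, e(vowel)+8=m.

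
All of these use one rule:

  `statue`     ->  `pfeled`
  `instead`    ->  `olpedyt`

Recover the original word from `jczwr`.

The output letters match the input read backwards, each shifted +11: statue reversed is eutats. Two steps: reverse the string, then apply a Caesar shift of +11.
Reversing it on jczwr: shift back: j−11=y, c−11=r, z−11=o, w−11=l, r−11=g → yrolg; then reverse → glory.

glory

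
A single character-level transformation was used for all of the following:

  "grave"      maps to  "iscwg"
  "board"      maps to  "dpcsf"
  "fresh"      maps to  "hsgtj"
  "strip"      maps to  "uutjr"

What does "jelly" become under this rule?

lfnma

Shifts by position in grave: pos 0: g→i (+2), pos 1: r→s (+1), pos 2: a→c (+2), pos 3: v→w (+1) — repeating every 2. The shifts repeat in a cycle of length 2: positions 0,1,… shift by +2, +1, then the pattern repeats.
For jelly: j+2=l, e+1=f, l+2=n, l+1=m, y+2=a.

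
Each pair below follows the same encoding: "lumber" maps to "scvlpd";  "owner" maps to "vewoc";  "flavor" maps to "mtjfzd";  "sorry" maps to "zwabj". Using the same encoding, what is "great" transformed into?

nznke

In lumber: l→s is +7, u→c is +8, m→v is +9, b→l is +10 — the shift increases by 1 each position. Each letter shifts forward by (position + 7), i.e. 7, 8, 9, … — the shift grows by one for each successive letter.
For great: g+7=n, r+8=z, e+9=n, a+10=k, t+11=e.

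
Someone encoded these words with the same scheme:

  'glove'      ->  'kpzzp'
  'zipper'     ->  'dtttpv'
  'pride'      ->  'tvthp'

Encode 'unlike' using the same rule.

frptop

Two shifts are in play — +11 for a/e/i/o/u, +4 for every other letter.
Applying it to unlike: u(vowel)+11=f, n(cons)+4=r, l(cons)+4=p, i(vowel)+11=t, k(cons)+4=o, e(vowel)+11=p.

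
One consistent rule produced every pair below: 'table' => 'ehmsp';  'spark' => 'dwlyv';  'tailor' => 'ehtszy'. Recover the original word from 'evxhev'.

tomato

Shifts by position in table: pos 0: t→e (+11), pos 1: a→h (+7), pos 2: b→m (+11), pos 3: l→s (+7) — repeating every 2. It's a Vigenère-style cipher with numeric key [11,7]: position i shifts by key[i mod 2].
Decoding evxhev: e−11=t, v−7=o, x−11=m, h−7=a, e−11=t, v−7=o.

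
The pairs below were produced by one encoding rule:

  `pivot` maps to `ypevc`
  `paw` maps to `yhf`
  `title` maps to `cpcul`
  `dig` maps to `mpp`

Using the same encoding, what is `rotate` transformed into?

avchcl

The shift depends on letter class: consonant p→y is +9, but vowel i→p is +7. Two shifts are in play — +7 for a/e/i/o/u, +9 for every other letter.
Applying it to rotate: r(cons)+9=a, o(vowel)+7=v, t(cons)+9=c, a(vowel)+7=h, t(cons)+9=c, e(vowel)+7=l.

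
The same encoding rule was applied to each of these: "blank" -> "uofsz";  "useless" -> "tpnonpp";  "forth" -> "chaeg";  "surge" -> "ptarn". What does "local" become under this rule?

ohjfo

b(1)→u(20) and l(11)→o(14) fit y≡15x+5 (mod 26); the inverse of 15 mod 26 is 7. Treating letters as 0–25, the rule is x ↦ 15x + 5 (mod 26).
Applying it to local: l(11)→15·11+5≡14=o; o(14)→15·14+5≡7=h; c(2)→15·2+5≡9=j; a(0)→15·0+5≡5=f; l(11)→15·11+5≡14=o (all mod 26).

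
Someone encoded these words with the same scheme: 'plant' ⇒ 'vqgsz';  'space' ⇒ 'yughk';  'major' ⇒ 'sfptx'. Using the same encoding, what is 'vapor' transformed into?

Shifts by position in plant: pos 0: p→v (+6), pos 1: l→q (+5), pos 2: a→g (+6), pos 3: n→s (+5) — repeating every 2. The shifts repeat in a cycle of length 2: positions 0,1,… shift by +6, +5, then the pattern repeats.
Applying it to vapor: v+6=b, a+5=f, p+6=v, o+5=t, r+6=x.

bfvtx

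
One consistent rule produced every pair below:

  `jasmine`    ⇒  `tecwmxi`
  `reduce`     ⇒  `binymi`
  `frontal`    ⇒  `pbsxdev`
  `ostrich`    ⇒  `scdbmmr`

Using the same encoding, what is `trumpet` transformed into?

dbywzid

The rule splits by letter class: vowels +4, consonants +10.
On trumpet: t(cons)+10=d, r(cons)+10=b, u(vowel)+4=y, m(cons)+10=w, p(cons)+10=z, e(vowel)+4=i, t(cons)+10=d.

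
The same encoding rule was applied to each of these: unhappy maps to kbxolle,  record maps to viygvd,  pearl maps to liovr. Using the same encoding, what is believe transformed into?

tircipi

u(20)→k(10) and n(13)→b(1) fit y≡5x+14 (mod 26); the inverse of 5 mod 26 is 21. Treating letters as 0–25, the rule is x ↦ 5x + 14 (mod 26).
Applying it to believe: b(1)→5·1+14≡19=t; e(4)→5·4+14≡8=i; l(11)→5·11+14≡17=r; i(8)→5·8+14≡2=c; e(4)→5·4+14≡8=i; v(21)→5·21+14≡15=p; e(4)→5·4+14≡8=i (all mod 26).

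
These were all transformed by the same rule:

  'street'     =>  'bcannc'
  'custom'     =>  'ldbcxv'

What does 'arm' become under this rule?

Every letter moves 9 places later in the alphabet, wrapping around z→a.
For arm: a+9=j, r+9=a, m+9=v.

jav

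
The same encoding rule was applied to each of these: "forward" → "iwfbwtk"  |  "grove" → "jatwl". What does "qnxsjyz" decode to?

utensil

The output letters match the input read backwards, each shifted +5: forward reversed is drawrof. Read the word backwards and shift each letter +5.
Decoding qnxsjyz: shift back: q−5=l, n−5=i, x−5=s, s−5=n, j−5=e, y−5=t, z−5=u → lisnetu; then reverse → utensil.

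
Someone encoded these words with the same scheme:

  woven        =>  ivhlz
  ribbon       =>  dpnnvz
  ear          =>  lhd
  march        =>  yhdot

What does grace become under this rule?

The rule splits by letter class: vowels +7, consonants +12.
Applying it to grace: g(cons)+12=s, r(cons)+12=d, a(vowel)+7=h, c(cons)+12=o, e(vowel)+7=l.

sdhol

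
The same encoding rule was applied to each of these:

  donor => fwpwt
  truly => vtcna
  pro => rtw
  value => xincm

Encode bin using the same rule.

The rule splits by letter class: vowels +8, consonants +2.
On bin: b(cons)+2=d, i(vowel)+8=q, n(cons)+2=p.

dqp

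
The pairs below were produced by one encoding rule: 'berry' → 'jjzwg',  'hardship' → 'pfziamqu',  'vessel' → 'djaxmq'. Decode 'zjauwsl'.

respond

Shifts by position in berry: pos 0: b→j (+8), pos 1: e→j (+5), pos 2: r→z (+8), pos 3: r→w (+5) — repeating every 2. It's a Vigenère-style cipher with numeric key [8,5]: position i shifts by key[i mod 2].
Decoding zjauwsl: z−8=r, j−5=e, a−8=s, u−5=p, w−8=o, s−5=n, l−8=d.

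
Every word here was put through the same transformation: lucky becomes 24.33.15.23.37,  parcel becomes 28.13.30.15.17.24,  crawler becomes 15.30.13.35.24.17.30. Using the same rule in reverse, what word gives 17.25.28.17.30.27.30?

emperor

l is letter #12 and maps to 24: an offset of 12. Each letter is replaced by its alphabet position (a=1..z=26) + 12.
Undoing it on 17.25.28.17.30.27.30: 17→(17−12)÷1=5=e, 25→(25−12)÷1=13=m, 28→(28−12)÷1=16=p, 17→(17−12)÷1=5=e, 30→(30−12)÷1=18=r, 27→(27−12)÷1=15=o, 30→(30−12)÷1=18=r.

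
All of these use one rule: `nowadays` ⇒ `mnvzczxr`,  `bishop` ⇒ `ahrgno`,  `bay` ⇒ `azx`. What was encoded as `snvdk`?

Compare letters: n→m is +25, o→n is +25, w→v is +25 — a constant shift. Every letter moves 25 places later in the alphabet, wrapping around z→a.
Decoding snvdk: s−25=t, n−25=o, v−25=w, d−25=e, k−25=l.

towel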